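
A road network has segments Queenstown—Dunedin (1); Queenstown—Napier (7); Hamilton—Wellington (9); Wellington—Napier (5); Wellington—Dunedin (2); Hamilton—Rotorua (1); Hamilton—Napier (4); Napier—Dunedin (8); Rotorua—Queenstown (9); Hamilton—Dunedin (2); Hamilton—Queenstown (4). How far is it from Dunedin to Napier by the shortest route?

Checking several routes:
Dunedin - Queenstown - Napier: 1 + 7 = 8
Dunedin - Hamilton - Napier: 2 + 4 = 6
Dunedin - Queenstown - Hamilton - Napier: 1 + 4 + 4 = 9
Dunedin - Napier: 8
Dunedin - Wellington - Napier: 2 + 5 = 7
Best route has total 6 mi.

6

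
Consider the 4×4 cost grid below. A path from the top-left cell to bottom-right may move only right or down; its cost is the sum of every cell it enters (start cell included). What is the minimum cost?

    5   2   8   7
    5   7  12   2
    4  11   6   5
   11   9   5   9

38

One optimal route is [0,0] [0,1] [0,2] [0,3] [1,3] [2,3] [3,3].
Its cost is 5 + 2 + 8 + 7 + 2 + 5 + 9 = 38.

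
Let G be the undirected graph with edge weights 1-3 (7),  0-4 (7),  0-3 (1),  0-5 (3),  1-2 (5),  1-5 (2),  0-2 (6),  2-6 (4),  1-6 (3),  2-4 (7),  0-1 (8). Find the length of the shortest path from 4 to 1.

A few of the 4→1 routes:
4 - 2 - 1: 7 + 5 = 12
4 - 2 - 6 - 1: 7 + 4 + 3 = 14
4 - 0 - 5 - 1: 7 + 3 + 2 = 12
4 - 0 - 3 - 1: 7 + 1 + 7 = 15
Shortest: 12.

12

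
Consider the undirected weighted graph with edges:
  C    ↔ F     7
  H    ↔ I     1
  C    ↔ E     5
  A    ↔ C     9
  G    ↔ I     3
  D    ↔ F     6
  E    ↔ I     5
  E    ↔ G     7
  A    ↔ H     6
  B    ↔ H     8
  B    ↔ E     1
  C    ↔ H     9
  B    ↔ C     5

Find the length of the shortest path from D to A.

A few of the D→A routes:
D→F→C→E→B→H→A: 6 + 7 + 5 + 1 + 8 + 6 = 33
D→F→C→E→I→H→A: 6 + 7 + 5 + 5 + 1 + 6 = 30
D→F→C→H→A: 6 + 7 + 9 + 6 = 28
D→F→C→B→E→I→H→A: 6 + 7 + 5 + 1 + 5 + 1 + 6 = 31
D→F→C→A: 6 + 7 + 9 = 22
D→F→C→B→H→A: 6 + 7 + 5 + 8 + 6 = 32
The minimum is 22.

22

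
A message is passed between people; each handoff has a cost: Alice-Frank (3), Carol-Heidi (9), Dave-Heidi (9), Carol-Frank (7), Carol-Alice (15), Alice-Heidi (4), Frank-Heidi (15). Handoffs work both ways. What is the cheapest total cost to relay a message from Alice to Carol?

10

Checking several routes:
Alice → Frank → Carol: 3 + 7 = 10
Alice → Carol: 15
Alice → Heidi → Carol: 4 + 9 = 13
The minimum is 10.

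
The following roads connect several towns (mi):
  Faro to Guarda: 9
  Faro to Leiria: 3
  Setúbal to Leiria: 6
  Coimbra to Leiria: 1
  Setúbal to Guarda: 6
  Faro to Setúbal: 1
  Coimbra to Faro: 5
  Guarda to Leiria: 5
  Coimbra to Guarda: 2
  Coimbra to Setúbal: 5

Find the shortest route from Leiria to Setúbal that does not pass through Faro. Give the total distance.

6

Routes from Leiria to Setúbal avoiding Faro:
Leiria -> Setúbal: 6
Leiria -> Guarda -> Setúbal: 5 + 6 = 11
Leiria -> Guarda -> Coimbra -> Setúbal: 5 + 2 + 5 = 12
Leiria -> Coimbra -> Setúbal: 1 + 5 = 6
Leiria -> Coimbra -> Guarda -> Setúbal: 1 + 2 + 6 = 9
Shortest: 6 mi.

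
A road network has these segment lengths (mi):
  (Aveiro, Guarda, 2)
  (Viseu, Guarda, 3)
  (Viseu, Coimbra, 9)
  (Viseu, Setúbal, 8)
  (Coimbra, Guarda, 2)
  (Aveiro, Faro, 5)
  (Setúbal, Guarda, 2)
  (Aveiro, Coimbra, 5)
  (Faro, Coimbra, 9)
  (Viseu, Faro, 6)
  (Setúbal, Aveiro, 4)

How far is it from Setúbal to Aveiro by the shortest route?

Some routes from Setúbal to Aveiro:
Setúbal - Guarda - Viseu - Faro - Aveiro: 2 + 3 + 6 + 5 = 16
Setúbal - Aveiro: 4
Setúbal - Guarda - Coimbra - Aveiro: 2 + 2 + 5 = 9
Setúbal - Viseu - Guarda - Aveiro: 8 + 3 + 2 = 13
Setúbal - Guarda - Aveiro: 2 + 2 = 4
The minimum is 4 mi.

4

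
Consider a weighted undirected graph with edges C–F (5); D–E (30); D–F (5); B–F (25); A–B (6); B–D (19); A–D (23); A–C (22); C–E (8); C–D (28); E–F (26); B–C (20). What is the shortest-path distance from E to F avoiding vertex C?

Routes from E to F avoiding C:
E→D→B→F: 30 + 19 + 25 = 74
E→D→F: 30 + 5 = 35
E→D→A→B→F: 30 + 23 + 6 + 25 = 84
E→F: 26
Shortest: 26.

26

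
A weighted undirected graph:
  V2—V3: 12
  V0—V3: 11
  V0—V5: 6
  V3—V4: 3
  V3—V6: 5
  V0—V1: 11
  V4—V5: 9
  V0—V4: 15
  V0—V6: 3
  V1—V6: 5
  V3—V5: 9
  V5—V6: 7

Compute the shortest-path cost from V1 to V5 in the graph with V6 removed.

Candidate routes:
V1 → V0 → V4 → V5: 11 + 15 + 9 = 35
V1 → V0 → V3 → V5: 11 + 11 + 9 = 31
V1 → V0 → V5: 11 + 6 = 17
V1 → V0 → V3 → V4 → V5: 11 + 11 + 3 + 9 = 34
V1 → V0 → V4 → V3 → V5: 11 + 15 + 3 + 9 = 38
Best route has total 17.

17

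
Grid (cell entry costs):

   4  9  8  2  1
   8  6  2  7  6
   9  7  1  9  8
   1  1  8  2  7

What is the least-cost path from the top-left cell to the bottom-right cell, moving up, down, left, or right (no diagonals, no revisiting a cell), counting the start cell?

Best path: r0c0 r1c0 r1c1 r1c2 r2c2 r3c2 r3c3 r3c4
Cost: 4 + 8 + 6 + 2 + 1 + 8 + 2 + 7 = 38

38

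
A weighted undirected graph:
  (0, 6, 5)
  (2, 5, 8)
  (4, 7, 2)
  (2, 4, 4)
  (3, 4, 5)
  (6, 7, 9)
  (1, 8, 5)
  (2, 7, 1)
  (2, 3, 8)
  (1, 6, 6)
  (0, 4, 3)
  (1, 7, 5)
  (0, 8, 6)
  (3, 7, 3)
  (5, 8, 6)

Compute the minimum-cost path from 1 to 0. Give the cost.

10

Some routes from 1 to 0:
1 → 8 → 0: 5 + 6 = 11
1 → 6 → 0: 6 + 5 = 11
1 → 7 → 3 → 4 → 0: 5 + 3 + 5 + 3 = 16
1 → 7 → 4 → 0: 5 + 2 + 3 = 10
1 → 7 → 2 → 4 → 0: 5 + 1 + 4 + 3 = 13
1 → 7 → 6 → 0: 5 + 9 + 5 = 19
Shortest: 10.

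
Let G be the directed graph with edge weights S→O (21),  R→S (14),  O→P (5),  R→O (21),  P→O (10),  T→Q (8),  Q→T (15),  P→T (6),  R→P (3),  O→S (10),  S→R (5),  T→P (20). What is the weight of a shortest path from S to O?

Routes from S to O:
S → O: 21
S → R → P → O: 5 + 3 + 10 = 18
S → R → O: 5 + 21 = 26
Shortest: 18.

18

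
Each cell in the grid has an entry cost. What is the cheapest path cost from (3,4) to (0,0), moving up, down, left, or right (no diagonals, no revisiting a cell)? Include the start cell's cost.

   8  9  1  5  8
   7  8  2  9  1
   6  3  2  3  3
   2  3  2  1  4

One optimal route is [3,4] -> [3,3] -> [3,2] -> [2,2] -> [1,2] -> [0,2] -> [0,1] -> [0,0].
Its cost is 4 + 1 + 2 + 2 + 2 + 1 + 9 + 8 = 29.

29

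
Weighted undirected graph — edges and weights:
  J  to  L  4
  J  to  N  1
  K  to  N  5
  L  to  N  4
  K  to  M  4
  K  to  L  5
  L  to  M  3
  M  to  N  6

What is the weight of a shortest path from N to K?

5

Some routes from N to K:
N-L-K: 4 + 5 = 9
N-M-K: 6 + 4 = 10
N-K: 5
N-J-L-K: 1 + 4 + 5 = 10
N-L-M-K: 4 + 3 + 4 = 11
Shortest: 5.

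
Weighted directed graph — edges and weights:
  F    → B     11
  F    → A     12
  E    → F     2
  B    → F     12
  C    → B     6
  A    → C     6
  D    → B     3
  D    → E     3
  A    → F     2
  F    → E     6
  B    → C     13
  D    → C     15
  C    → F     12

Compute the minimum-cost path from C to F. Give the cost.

12

Routes from C to F:
C - B - F: 6 + 12 = 18
C - F: 12
Shortest: 12.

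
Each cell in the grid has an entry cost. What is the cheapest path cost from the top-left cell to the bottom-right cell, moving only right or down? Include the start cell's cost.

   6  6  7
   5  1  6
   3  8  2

Best path: (0,0) (1,0) (1,1) (1,2) (2,2)
Cost: 6 + 5 + 1 + 6 + 2 = 20

20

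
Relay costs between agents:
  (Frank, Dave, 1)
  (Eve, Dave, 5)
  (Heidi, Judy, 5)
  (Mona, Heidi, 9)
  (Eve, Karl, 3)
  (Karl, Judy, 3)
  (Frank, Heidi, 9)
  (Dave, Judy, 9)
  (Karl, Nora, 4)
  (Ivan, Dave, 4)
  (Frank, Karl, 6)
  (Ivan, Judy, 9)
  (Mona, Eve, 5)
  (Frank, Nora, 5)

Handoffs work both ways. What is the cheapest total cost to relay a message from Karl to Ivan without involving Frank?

Checking several routes:
Karl→Judy→Dave→Ivan: 3 + 9 + 4 = 16
Karl→Judy→Ivan: 3 + 9 = 12
Karl→Eve→Dave→Judy→Ivan: 3 + 5 + 9 + 9 = 26
Karl→Judy→Heidi→Mona→Eve→Dave→Ivan: 3 + 5 + 9 + 5 + 5 + 4 = 31
Karl→Eve→Dave→Ivan: 3 + 5 + 4 = 12
Best route has total 12.

12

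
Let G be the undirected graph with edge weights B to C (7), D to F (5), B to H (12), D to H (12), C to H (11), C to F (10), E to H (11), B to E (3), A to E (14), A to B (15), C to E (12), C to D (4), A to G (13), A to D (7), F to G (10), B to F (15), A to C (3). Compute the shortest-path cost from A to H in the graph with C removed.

Some routes from A to H avoiding C:
A - E - H: 14 + 11 = 25
A - D - H: 7 + 12 = 19
A - B - H: 15 + 12 = 27
Shortest: 19.

19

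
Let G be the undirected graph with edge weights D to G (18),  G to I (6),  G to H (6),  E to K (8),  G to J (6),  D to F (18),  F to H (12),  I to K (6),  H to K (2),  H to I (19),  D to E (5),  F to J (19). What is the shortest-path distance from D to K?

13

A few of the D→K routes:
D → E → K: 5 + 8 = 13
D → F → H → K: 18 + 12 + 2 = 32
D → F → H → G → I → K: 18 + 12 + 6 + 6 + 6 = 48
D → G → I → H → K: 18 + 6 + 19 + 2 = 45
D → G → I → K: 18 + 6 + 6 = 30
D → G → H → K: 18 + 6 + 2 = 26
Shortest: 13.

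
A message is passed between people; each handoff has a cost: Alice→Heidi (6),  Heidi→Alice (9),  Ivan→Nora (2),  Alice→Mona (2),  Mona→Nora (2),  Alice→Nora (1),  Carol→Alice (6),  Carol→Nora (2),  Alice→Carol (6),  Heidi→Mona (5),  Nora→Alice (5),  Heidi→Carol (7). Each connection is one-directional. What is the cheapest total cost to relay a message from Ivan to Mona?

9

Routes from Ivan to Mona:
Ivan → Nora → Alice → Mona: 2 + 5 + 2 = 9
Ivan → Nora → Alice → Heidi → Mona: 2 + 5 + 6 + 5 = 18
Best route has total 9.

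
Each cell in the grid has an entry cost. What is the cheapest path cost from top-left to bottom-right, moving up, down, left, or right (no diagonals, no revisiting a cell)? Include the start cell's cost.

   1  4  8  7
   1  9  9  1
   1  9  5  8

25

Cheapest: (0,0)→(1,0)→(2,0)→(2,1)→(2,2)→(2,3)
  1 + 1 + 1 + 9 + 5 + 8 = 25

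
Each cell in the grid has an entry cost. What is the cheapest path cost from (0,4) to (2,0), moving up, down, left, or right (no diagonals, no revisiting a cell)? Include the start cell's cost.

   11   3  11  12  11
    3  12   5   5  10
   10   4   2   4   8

Cheapest: r0c4→r1c4→r1c3→r2c3→r2c2→r2c1→r2c0
  11 + 10 + 5 + 4 + 2 + 4 + 10 = 46

46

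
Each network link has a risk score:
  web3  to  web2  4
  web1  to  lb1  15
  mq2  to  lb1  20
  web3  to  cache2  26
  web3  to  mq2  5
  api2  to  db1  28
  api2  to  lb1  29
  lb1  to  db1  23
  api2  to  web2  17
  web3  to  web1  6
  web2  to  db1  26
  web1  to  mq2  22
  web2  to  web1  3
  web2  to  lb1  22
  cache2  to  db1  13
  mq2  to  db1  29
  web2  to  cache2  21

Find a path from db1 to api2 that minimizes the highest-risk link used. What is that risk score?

21

A few of the db1→api2 routes:
db1 → lb1 → mq2 → web1 → web2 → api2: max(23, 20, 22, 3, 17) = 23
db1 → lb1 → mq2 → web1 → web3 → web2 → api2: max(23, 20, 22, 6, 4, 17) = 23
db1 → lb1 → mq2 → web3 → web2 → api2: max(23, 20, 5, 4, 17) = 23
db1 → lb1 → mq2 → web3 → web1 → web2 → api2: max(23, 20, 5, 6, 3, 17) = 23
db1 → lb1 → web1 → web2 → api2: max(23, 15, 3, 17) = 23
db1 → cache2 → web2 → api2: max(13, 21, 17) = 21
Best route has worst link 21.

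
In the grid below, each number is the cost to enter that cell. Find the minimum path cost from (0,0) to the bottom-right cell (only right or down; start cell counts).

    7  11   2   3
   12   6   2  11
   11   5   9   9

40

Take [0,0]→[0,1]→[0,2]→[1,2]→[2,2]→[2,3] for a total of 7 + 11 + 2 + 2 + 9 + 9 = 40.
(Top row then right column would cost 43.)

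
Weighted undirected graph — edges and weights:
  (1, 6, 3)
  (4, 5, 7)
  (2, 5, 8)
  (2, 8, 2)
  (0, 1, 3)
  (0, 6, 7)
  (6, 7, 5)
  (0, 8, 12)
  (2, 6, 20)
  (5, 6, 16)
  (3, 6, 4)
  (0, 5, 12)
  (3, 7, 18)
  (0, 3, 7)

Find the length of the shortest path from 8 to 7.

23

A few of the 8→7 routes:
8 -> 0 -> 1 -> 6 -> 7: 12 + 3 + 3 + 5 = 23
8 -> 2 -> 6 -> 7: 2 + 20 + 5 = 27
8 -> 2 -> 5 -> 0 -> 1 -> 6 -> 7: 2 + 8 + 12 + 3 + 3 + 5 = 33
8 -> 0 -> 3 -> 6 -> 7: 12 + 7 + 4 + 5 = 28
8 -> 0 -> 6 -> 7: 12 + 7 + 5 = 24
8 -> 2 -> 5 -> 6 -> 7: 2 + 8 + 16 + 5 = 31
The minimum is 23.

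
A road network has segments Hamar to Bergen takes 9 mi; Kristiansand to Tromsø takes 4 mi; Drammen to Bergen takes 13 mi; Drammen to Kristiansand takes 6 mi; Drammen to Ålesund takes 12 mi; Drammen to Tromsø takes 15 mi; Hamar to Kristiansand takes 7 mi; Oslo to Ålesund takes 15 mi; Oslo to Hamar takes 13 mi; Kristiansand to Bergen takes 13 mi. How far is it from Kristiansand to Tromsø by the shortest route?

4

Comparing a few candidate routes:
Kristiansand→Hamar→Oslo→Ålesund→Drammen→Tromsø: 7 + 13 + 15 + 12 + 15 = 62
Kristiansand→Hamar→Bergen→Drammen→Tromsø: 7 + 9 + 13 + 15 = 44
Kristiansand→Bergen→Drammen→Tromsø: 13 + 13 + 15 = 41
Kristiansand→Tromsø: 4
Kristiansand→Drammen→Tromsø: 6 + 15 = 21
The minimum is 4 mi.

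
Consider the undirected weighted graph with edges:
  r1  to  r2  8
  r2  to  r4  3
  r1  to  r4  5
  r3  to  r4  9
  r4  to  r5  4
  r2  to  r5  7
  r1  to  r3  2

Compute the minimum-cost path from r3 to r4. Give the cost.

7

Candidate routes:
r3 -> r1 -> r4: 2 + 5 = 7
r3 -> r1 -> r2 -> r5 -> r4: 2 + 8 + 7 + 4 = 21
r3 -> r1 -> r2 -> r4: 2 + 8 + 3 = 13
r3 -> r4: 9
The minimum is 7.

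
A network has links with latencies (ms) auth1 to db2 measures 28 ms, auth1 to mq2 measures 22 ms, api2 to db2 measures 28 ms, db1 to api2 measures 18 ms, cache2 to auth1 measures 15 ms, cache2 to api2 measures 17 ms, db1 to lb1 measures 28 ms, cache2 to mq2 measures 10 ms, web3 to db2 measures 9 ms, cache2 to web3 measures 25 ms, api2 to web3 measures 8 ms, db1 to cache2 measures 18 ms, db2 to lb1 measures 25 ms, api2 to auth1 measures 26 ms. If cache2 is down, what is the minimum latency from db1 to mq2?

66

Candidate routes:
db1 -> api2 -> db2 -> auth1 -> mq2: 18 + 28 + 28 + 22 = 96
db1 -> lb1 -> db2 -> auth1 -> mq2: 28 + 25 + 28 + 22 = 103
db1 -> lb1 -> db2 -> web3 -> api2 -> auth1 -> mq2: 28 + 25 + 9 + 8 + 26 + 22 = 118
db1 -> api2 -> auth1 -> mq2: 18 + 26 + 22 = 66
db1 -> lb1 -> db2 -> api2 -> auth1 -> mq2: 28 + 25 + 28 + 26 + 22 = 129
db1 -> api2 -> web3 -> db2 -> auth1 -> mq2: 18 + 8 + 9 + 28 + 22 = 85
Shortest: 66 ms.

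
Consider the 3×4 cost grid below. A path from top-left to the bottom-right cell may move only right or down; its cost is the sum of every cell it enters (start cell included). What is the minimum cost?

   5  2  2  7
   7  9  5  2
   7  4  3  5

21

Path (0,0) → (0,1) → (0,2) → (1,2) → (1,3) → (2,3): 5 + 2 + 2 + 5 + 2 + 5 = 21.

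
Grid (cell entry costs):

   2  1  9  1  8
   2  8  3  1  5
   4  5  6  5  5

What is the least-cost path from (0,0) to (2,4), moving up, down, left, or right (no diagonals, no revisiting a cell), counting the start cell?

24

Take [0,0] [0,1] [0,2] [0,3] [1,3] [1,4] [2,4] for a total of 2 + 1 + 9 + 1 + 1 + 5 + 5 = 24.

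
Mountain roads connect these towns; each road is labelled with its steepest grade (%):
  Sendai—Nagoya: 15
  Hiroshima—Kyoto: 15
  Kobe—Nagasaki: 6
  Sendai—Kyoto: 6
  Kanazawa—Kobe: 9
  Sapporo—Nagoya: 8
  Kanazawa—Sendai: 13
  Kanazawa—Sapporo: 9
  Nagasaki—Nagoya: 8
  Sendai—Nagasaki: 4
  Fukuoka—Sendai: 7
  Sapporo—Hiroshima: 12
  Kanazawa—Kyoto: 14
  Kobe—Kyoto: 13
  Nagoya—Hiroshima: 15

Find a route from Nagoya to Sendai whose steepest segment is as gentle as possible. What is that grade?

Some routes from Nagoya to Sendai:
Nagoya - Sapporo - Kanazawa - Kobe - Nagasaki - Sendai: max(8, 9, 9, 6, 4) = 9
Nagoya - Nagasaki - Sendai: max(8, 4) = 8
Nagoya - Sapporo - Kanazawa - Kobe - Kyoto - Sendai: max(8, 9, 9, 13, 6) = 13
Nagoya - Nagasaki - Kobe - Kyoto - Sendai: max(8, 6, 13, 6) = 13
Nagoya - Sapporo - Kanazawa - Sendai: max(8, 9, 13) = 13
Nagoya - Nagasaki - Kobe - Kanazawa - Sendai: max(8, 6, 9, 13) = 13
Best route has worst link 8%.

8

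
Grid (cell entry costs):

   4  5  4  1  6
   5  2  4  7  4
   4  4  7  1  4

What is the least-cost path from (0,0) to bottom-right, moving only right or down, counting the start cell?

Path r0c0 → r0c1 → r0c2 → r0c3 → r1c3 → r2c3 → r2c4: 4 + 5 + 4 + 1 + 7 + 1 + 4 = 26.
(Top row then right column would cost 28.)

26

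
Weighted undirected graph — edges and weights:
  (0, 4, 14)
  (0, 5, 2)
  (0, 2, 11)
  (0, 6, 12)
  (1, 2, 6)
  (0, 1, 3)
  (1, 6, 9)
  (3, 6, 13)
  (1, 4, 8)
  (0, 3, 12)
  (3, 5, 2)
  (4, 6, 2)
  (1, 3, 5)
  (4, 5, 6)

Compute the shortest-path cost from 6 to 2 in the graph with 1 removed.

21

Comparing a few candidate routes:
6 - 3 - 5 - 0 - 2: 13 + 2 + 2 + 11 = 28
6 - 4 - 0 - 2: 2 + 14 + 11 = 27
6 - 0 - 2: 12 + 11 = 23
6 - 4 - 5 - 0 - 2: 2 + 6 + 2 + 11 = 21
Best route has total 21.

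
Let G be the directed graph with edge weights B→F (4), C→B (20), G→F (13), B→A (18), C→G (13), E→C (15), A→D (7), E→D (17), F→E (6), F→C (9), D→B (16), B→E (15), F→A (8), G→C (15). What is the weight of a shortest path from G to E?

19

Paths from G to E:
G-F-E: 13 + 6 = 19
G-C-B-E: 15 + 20 + 15 = 50
G-C-B-F-E: 15 + 20 + 4 + 6 = 45
G-F-A-D-B-E: 13 + 8 + 7 + 16 + 15 = 59
G-F-C-B-E: 13 + 9 + 20 + 15 = 57
Shortest: 19.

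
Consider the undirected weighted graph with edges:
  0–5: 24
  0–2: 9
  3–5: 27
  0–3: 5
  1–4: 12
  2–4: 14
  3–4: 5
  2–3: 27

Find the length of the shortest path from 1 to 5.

Checking several routes:
1-4-3-5: 12 + 5 + 27 = 44
1-4-3-2-0-5: 12 + 5 + 27 + 9 + 24 = 77
1-4-2-0-5: 12 + 14 + 9 + 24 = 59
1-4-3-0-5: 12 + 5 + 5 + 24 = 46
1-4-2-0-3-5: 12 + 14 + 9 + 5 + 27 = 67
1-4-2-3-5: 12 + 14 + 27 + 27 = 80
Best route has total 44.

44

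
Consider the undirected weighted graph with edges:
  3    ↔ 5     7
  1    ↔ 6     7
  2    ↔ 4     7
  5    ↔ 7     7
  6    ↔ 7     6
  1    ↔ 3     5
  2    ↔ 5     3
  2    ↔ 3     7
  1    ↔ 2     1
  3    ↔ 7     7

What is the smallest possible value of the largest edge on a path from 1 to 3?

A few of the 1→3 routes:
1 → 2 → 5 → 3: max(1, 3, 7) = 7
1 → 3: max(5) = 5
1 → 2 → 5 → 7 → 3: max(1, 3, 7, 7) = 7
1 → 2 → 3: max(1, 7) = 7
Best route has worst link 5.

5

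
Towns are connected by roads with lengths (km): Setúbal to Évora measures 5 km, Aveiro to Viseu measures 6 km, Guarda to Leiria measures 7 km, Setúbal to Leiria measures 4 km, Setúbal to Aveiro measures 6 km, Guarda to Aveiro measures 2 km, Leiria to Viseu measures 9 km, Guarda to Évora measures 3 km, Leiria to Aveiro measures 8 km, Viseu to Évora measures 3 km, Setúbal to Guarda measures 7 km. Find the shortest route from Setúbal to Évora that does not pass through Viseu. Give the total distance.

Routes from Setúbal to Évora avoiding Viseu:
Setúbal-Aveiro-Guarda-Évora: 6 + 2 + 3 = 11
Setúbal-Leiria-Guarda-Évora: 4 + 7 + 3 = 14
Setúbal-Évora: 5
Setúbal-Guarda-Évora: 7 + 3 = 10
Setúbal-Leiria-Aveiro-Guarda-Évora: 4 + 8 + 2 + 3 = 17
Setúbal-Aveiro-Leiria-Guarda-Évora: 6 + 8 + 7 + 3 = 24
Best route has total 5 km.

5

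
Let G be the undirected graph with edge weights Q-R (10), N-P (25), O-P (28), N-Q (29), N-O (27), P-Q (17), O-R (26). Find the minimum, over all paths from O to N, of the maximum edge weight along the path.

26

Some routes from O to N:
O-R-Q-N: max(26, 10, 29) = 29
O-R-Q-P-N: max(26, 10, 17, 25) = 26
O-P-N: max(28, 25) = 28
O-N: max(27) = 27
Best route has worst link 26.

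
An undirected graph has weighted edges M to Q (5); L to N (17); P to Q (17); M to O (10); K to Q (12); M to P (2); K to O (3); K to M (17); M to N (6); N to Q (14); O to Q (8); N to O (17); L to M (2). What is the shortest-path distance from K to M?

13

A few of the K→M routes:
K -> M: 17
K -> O -> M: 3 + 10 = 13
K -> O -> Q -> M: 3 + 8 + 5 = 16
The minimum is 13.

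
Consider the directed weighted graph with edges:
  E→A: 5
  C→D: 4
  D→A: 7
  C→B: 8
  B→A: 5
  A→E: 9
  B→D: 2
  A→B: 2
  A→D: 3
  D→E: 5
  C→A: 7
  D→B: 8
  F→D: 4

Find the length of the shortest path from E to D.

8

Routes from E to D:
E → A → D: 5 + 3 = 8
E → A → B → D: 5 + 2 + 2 = 9
Shortest: 8.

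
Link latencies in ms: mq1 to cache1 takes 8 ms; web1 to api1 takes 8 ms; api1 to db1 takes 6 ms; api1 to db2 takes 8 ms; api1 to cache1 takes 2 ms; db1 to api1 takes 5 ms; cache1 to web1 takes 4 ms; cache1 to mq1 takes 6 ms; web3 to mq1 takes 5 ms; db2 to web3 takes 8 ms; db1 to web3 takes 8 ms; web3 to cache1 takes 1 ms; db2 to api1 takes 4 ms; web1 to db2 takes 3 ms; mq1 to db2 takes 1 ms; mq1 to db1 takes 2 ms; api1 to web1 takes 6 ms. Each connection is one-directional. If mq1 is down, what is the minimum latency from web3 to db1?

Routes from web3 to db1 avoiding mq1:
web3 - cache1 - web1 - db2 - api1 - db1: 1 + 4 + 3 + 4 + 6 = 18
web3 - cache1 - web1 - api1 - db1: 1 + 4 + 8 + 6 = 19
Best route has total 18 ms.

18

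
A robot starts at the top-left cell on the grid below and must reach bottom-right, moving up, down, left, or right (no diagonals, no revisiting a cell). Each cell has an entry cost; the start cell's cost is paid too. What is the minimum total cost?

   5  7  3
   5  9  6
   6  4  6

Best path: r0c0 r1c0 r2c0 r2c1 r2c2
Cost: 5 + 5 + 6 + 4 + 6 = 26

26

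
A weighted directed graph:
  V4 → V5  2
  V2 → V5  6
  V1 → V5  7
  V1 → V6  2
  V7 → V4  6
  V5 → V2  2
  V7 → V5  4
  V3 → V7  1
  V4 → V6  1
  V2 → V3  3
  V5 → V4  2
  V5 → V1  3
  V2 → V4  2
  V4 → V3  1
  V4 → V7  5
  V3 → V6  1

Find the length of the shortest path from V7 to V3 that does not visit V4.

Candidate routes:
V7 → V5 → V2 → V3: 4 + 2 + 3 = 9
The minimum is 9.

9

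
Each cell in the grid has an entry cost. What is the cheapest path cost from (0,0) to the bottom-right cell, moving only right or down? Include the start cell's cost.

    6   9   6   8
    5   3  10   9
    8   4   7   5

30

Best path: (0,0) -> (1,0) -> (1,1) -> (2,1) -> (2,2) -> (2,3)
Cost: 6 + 5 + 3 + 4 + 7 + 5 = 30
(Top row then right column would cost 43.)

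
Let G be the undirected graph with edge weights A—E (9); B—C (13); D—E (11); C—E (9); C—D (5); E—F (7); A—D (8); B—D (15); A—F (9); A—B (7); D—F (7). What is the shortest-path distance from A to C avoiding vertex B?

Checking several routes:
A→E→F→D→C: 9 + 7 + 7 + 5 = 28
A→E→C: 9 + 9 = 18
A→F→E→C: 9 + 7 + 9 = 25
A→E→D→C: 9 + 11 + 5 = 25
A→D→C: 8 + 5 = 13
A→F→D→C: 9 + 7 + 5 = 21
Shortest: 13.

13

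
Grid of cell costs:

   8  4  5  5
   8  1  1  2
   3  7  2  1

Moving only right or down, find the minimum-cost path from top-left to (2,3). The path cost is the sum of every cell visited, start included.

Cheapest: [0,0] -> [0,1] -> [1,1] -> [1,2] -> [1,3] -> [2,3]
  8 + 4 + 1 + 1 + 2 + 1 = 17

17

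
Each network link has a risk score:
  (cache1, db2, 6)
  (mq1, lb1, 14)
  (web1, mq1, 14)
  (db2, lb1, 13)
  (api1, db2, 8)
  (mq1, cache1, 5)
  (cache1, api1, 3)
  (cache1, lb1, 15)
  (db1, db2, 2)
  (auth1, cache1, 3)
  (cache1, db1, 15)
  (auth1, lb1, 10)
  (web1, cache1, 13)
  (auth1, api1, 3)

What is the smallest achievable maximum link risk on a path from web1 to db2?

13

Checking several routes:
web1 - cache1 - auth1 - lb1 - db2: max(13, 3, 10, 13) = 13
web1 - cache1 - db2: max(13, 6) = 13
web1 - cache1 - auth1 - api1 - db2: max(13, 3, 3, 8) = 13
Smallest bottleneck: 13.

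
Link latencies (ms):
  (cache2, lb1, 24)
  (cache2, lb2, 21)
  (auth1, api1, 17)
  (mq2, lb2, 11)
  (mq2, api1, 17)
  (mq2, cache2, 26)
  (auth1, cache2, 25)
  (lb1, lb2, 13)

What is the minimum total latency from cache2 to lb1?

24

Routes from cache2 to lb1:
cache2 - auth1 - api1 - mq2 - lb2 - lb1: 25 + 17 + 17 + 11 + 13 = 83
cache2 - mq2 - lb2 - lb1: 26 + 11 + 13 = 50
cache2 - lb2 - lb1: 21 + 13 = 34
cache2 - lb1: 24
Shortest: 24 ms.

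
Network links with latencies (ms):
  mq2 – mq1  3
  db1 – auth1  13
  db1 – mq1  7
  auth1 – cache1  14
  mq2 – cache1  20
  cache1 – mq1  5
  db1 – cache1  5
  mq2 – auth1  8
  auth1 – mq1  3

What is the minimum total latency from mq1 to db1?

7

Comparing a few candidate routes:
mq1-cache1-db1: 5 + 5 = 10
mq1-auth1-db1: 3 + 13 = 16
mq1-db1: 7
mq1-auth1-cache1-db1: 3 + 14 + 5 = 22
mq1-mq2-cache1-db1: 3 + 20 + 5 = 28
mq1-mq2-auth1-db1: 3 + 8 + 13 = 24
The minimum is 7 ms.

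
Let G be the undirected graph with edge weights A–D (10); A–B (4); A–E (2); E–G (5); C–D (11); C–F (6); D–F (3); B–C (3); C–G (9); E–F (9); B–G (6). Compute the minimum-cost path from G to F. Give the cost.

A few of the G→F routes:
G -> E -> A -> B -> C -> F: 5 + 2 + 4 + 3 + 6 = 20
G -> C -> F: 9 + 6 = 15
G -> B -> C -> F: 6 + 3 + 6 = 15
G -> E -> A -> D -> F: 5 + 2 + 10 + 3 = 20
G -> E -> F: 5 + 9 = 14
Shortest: 14.

14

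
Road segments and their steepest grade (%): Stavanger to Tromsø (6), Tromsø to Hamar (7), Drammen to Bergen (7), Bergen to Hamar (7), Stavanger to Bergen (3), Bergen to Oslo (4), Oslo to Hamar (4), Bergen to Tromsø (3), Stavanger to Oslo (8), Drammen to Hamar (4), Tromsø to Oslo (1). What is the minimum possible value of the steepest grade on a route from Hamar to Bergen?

A few of the Hamar→Bergen routes:
Hamar -> Oslo -> Tromsø -> Bergen: max(4, 1, 3) = 4
Hamar -> Oslo -> Tromsø -> Stavanger -> Bergen: max(4, 1, 6, 3) = 6
Hamar -> Oslo -> Bergen: max(4, 4) = 4
The minimum achievable maximum is 4%.

4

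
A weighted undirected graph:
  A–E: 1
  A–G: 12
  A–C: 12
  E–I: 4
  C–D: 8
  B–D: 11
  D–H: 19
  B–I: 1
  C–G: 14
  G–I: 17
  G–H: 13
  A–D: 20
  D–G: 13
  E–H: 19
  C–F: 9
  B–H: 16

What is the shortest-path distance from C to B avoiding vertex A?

A few of the C→B routes:
C -> G -> I -> B: 14 + 17 + 1 = 32
C -> D -> H -> B: 8 + 19 + 16 = 43
C -> D -> G -> I -> B: 8 + 13 + 17 + 1 = 39
C -> G -> D -> B: 14 + 13 + 11 = 38
C -> D -> B: 8 + 11 = 19
The minimum is 19.

19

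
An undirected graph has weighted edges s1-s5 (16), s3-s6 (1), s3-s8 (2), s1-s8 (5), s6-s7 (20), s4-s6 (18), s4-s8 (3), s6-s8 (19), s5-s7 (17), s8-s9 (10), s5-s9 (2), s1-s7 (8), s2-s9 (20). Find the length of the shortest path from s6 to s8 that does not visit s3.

A few of the s6→s8 routes:
s6-s7-s1-s8: 20 + 8 + 5 = 33
s6-s4-s8: 18 + 3 = 21
s6-s8: 19
s6-s7-s5-s9-s8: 20 + 17 + 2 + 10 = 49
Shortest: 19.

19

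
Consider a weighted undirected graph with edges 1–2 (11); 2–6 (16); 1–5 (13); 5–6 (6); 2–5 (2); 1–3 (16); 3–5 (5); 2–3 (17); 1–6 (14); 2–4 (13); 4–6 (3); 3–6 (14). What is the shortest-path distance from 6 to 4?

3

Some routes from 6 to 4:
6 - 2 - 4: 16 + 13 = 29
6 - 3 - 5 - 2 - 4: 14 + 5 + 2 + 13 = 34
6 - 5 - 2 - 4: 6 + 2 + 13 = 21
6 - 5 - 3 - 2 - 4: 6 + 5 + 17 + 13 = 41
6 - 4: 3
6 - 1 - 2 - 4: 14 + 11 + 13 = 38
Best route has total 3.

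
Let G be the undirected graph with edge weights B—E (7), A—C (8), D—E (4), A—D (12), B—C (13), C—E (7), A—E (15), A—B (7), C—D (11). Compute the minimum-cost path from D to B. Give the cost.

Checking several routes:
D→E→C→B: 4 + 7 + 13 = 24
D→C→E→B: 11 + 7 + 7 = 25
D→E→B: 4 + 7 = 11
D→A→B: 12 + 7 = 19
D→C→B: 11 + 13 = 24
Shortest: 11.

11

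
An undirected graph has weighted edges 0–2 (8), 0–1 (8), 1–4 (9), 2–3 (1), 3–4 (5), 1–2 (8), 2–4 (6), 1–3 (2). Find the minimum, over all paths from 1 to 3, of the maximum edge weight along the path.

2

Checking several routes:
1 - 2 - 3: max(8, 1) = 8
1 - 2 - 4 - 3: max(8, 6, 5) = 8
1 - 3: max(2) = 2
1 - 0 - 2 - 3: max(8, 8, 1) = 8
Smallest bottleneck: 2.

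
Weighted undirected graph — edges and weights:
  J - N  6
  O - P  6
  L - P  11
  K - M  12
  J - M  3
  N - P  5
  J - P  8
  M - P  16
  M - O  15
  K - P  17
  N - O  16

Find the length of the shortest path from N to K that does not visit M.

Candidate routes:
N→J→P→K: 6 + 8 + 17 = 31
N→O→P→K: 16 + 6 + 17 = 39
N→P→K: 5 + 17 = 22
Shortest: 22.

22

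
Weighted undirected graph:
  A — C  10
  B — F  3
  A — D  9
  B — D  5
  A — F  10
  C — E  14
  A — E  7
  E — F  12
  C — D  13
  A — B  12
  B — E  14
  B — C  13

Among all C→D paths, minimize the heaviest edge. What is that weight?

10

Some routes from C to D:
C → A → F → B → D: max(10, 10, 3, 5) = 10
C → A → D: max(10, 9) = 10
C → A → E → F → B → D: max(10, 7, 12, 3, 5) = 12
The minimum achievable maximum is 10.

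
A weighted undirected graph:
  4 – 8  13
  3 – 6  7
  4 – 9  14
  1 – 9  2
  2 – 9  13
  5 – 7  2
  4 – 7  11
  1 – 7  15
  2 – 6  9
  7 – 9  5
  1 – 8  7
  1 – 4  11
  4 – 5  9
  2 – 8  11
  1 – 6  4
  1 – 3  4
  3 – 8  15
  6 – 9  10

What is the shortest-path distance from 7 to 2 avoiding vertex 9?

Comparing a few candidate routes:
7 -> 4 -> 1 -> 6 -> 2: 11 + 11 + 4 + 9 = 35
7 -> 4 -> 8 -> 2: 11 + 13 + 11 = 35
7 -> 1 -> 6 -> 2: 15 + 4 + 9 = 28
7 -> 1 -> 8 -> 2: 15 + 7 + 11 = 33
7 -> 1 -> 3 -> 6 -> 2: 15 + 4 + 7 + 9 = 35
The minimum is 28.

28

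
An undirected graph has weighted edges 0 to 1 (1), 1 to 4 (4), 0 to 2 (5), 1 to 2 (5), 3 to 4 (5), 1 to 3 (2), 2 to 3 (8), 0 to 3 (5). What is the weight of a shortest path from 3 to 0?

3

A few of the 3→0 routes:
3 -> 0: 5
3 -> 4 -> 1 -> 0: 5 + 4 + 1 = 10
3 -> 1 -> 2 -> 0: 2 + 5 + 5 = 12
3 -> 1 -> 0: 2 + 1 = 3
The minimum is 3.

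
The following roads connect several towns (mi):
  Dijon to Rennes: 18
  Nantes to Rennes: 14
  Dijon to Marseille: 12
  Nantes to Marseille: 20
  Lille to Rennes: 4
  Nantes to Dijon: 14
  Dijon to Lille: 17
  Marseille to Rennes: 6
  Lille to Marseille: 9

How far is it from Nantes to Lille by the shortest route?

Comparing a few candidate routes:
Nantes → Marseille → Rennes → Lille: 20 + 6 + 4 = 30
Nantes → Rennes → Lille: 14 + 4 = 18
Nantes → Marseille → Lille: 20 + 9 = 29
Nantes → Rennes → Marseille → Lille: 14 + 6 + 9 = 29
Best route has total 18 mi.

18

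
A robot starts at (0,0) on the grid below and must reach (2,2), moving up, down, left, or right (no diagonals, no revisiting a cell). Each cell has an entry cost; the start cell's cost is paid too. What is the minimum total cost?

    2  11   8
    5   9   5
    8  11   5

26

Best path: [0,0]→[1,0]→[1,1]→[1,2]→[2,2]
Cost: 2 + 5 + 9 + 5 + 5 = 26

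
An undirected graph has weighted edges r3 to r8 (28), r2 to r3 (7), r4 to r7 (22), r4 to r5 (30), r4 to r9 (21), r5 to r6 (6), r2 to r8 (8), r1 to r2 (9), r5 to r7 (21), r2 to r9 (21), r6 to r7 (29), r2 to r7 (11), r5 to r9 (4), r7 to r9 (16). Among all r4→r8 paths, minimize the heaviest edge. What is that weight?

21

Checking several routes:
r4-r7-r9-r2-r8: max(22, 16, 21, 8) = 22
r4-r7-r5-r9-r2-r8: max(22, 21, 4, 21, 8) = 22
r4-r9-r5-r7-r2-r8: max(21, 4, 21, 11, 8) = 21
r4-r9-r2-r8: max(21, 21, 8) = 21
r4-r9-r7-r2-r8: max(21, 16, 11, 8) = 21
Best route has worst link 21.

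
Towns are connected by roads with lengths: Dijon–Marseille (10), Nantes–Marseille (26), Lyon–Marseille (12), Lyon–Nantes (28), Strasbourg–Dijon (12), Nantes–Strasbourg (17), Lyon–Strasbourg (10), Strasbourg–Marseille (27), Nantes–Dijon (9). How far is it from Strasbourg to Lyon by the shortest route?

10

Checking several routes:
Strasbourg -> Dijon -> Marseille -> Lyon: 12 + 10 + 12 = 34
Strasbourg -> Lyon: 10
Strasbourg -> Marseille -> Lyon: 27 + 12 = 39
Strasbourg -> Nantes -> Dijon -> Marseille -> Lyon: 17 + 9 + 10 + 12 = 48
Strasbourg -> Nantes -> Lyon: 17 + 28 = 45
Best route has total 10.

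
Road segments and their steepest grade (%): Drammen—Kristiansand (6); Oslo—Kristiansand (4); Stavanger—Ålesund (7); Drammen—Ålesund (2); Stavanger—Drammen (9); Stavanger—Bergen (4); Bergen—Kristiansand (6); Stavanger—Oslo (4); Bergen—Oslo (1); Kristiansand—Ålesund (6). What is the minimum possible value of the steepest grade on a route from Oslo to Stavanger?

4

Some routes from Oslo to Stavanger:
Oslo-Kristiansand-Bergen-Stavanger: max(4, 6, 4) = 6
Oslo-Kristiansand-Ålesund-Stavanger: max(4, 6, 7) = 7
Oslo-Bergen-Stavanger: max(1, 4) = 4
Oslo-Stavanger: max(4) = 4
Oslo-Kristiansand-Drammen-Ålesund-Stavanger: max(4, 6, 2, 7) = 7
Smallest bottleneck: 4%.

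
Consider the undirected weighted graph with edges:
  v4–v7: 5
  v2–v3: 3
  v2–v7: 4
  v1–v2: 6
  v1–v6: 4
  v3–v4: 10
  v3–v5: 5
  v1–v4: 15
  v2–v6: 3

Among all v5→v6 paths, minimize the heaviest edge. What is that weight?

Some routes from v5 to v6:
v5 - v3 - v2 - v6: max(5, 3, 3) = 5
v5 - v3 - v2 - v1 - v6: max(5, 3, 6, 4) = 6
v5 - v3 - v4 - v1 - v2 - v6: max(5, 10, 15, 6, 3) = 15
v5 - v3 - v4 - v1 - v6: max(5, 10, 15, 4) = 15
v5 - v3 - v4 - v7 - v2 - v6: max(5, 10, 5, 4, 3) = 10
v5 - v3 - v4 - v7 - v2 - v1 - v6: max(5, 10, 5, 4, 6, 4) = 10
Smallest bottleneck: 5.

5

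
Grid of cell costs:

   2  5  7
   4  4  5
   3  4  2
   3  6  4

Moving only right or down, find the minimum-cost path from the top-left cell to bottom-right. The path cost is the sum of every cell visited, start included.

Take (0,0) → (1,0) → (2,0) → (2,1) → (2,2) → (3,2) for a total of 2 + 4 + 3 + 4 + 2 + 4 = 19.
(Top row then right column would cost 25.)

19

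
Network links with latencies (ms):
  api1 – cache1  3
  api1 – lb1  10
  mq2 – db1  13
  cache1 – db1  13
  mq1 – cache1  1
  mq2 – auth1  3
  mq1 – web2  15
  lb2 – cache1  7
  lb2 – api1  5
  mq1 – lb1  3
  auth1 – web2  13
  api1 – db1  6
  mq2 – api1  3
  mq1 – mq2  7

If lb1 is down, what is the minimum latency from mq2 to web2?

Some routes from mq2 to web2 avoiding lb1:
mq2 - api1 - cache1 - mq1 - web2: 3 + 3 + 1 + 15 = 22
mq2 - mq1 - web2: 7 + 15 = 22
mq2 - auth1 - web2: 3 + 13 = 16
Shortest: 16 ms.

16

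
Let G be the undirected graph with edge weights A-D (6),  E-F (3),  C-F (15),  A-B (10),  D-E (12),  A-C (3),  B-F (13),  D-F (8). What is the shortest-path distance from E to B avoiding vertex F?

28

Paths from E to B avoiding F:
E→D→A→B: 12 + 6 + 10 = 28
Shortest: 28.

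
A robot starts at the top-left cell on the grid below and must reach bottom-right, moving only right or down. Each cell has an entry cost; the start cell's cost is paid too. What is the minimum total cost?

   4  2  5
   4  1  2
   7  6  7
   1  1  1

15

Path r0c0 → r0c1 → r1c1 → r2c1 → r3c1 → r3c2: 4 + 2 + 1 + 6 + 1 + 1 = 15.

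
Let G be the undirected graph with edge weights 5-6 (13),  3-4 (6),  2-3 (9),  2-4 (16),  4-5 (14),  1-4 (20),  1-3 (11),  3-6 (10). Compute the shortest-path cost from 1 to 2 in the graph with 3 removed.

36

Paths from 1 to 2 avoiding 3:
1-4-2: 20 + 16 = 36
Best route has total 36.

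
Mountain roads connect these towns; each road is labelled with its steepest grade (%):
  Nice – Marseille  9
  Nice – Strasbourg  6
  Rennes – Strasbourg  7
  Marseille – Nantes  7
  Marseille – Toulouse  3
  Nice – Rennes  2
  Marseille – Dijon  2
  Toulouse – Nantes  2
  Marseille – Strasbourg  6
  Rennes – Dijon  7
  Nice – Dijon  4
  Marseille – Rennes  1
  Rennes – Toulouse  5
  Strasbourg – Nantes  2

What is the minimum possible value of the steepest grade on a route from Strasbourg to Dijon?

Some routes from Strasbourg to Dijon:
Strasbourg→Nantes→Toulouse→Rennes→Nice→Dijon: max(2, 2, 5, 2, 4) = 5
Strasbourg→Nantes→Toulouse→Marseille→Dijon: max(2, 2, 3, 2) = 3
Strasbourg→Nantes→Toulouse→Rennes→Marseille→Dijon: max(2, 2, 5, 1, 2) = 5
Strasbourg→Nantes→Toulouse→Marseille→Rennes→Nice→Dijon: max(2, 2, 3, 1, 2, 4) = 4
The minimum achievable maximum is 3%.

3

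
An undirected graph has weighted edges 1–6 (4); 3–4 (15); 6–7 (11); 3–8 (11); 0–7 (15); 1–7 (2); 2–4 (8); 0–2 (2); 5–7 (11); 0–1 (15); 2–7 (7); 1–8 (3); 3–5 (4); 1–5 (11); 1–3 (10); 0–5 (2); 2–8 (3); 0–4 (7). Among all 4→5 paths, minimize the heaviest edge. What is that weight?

Some routes from 4 to 5:
4 → 2 → 0 → 5: max(8, 2, 2) = 8
4 → 0 → 2 → 7 → 1 → 3 → 5: max(7, 2, 7, 2, 10, 4) = 10
4 → 0 → 5: max(7, 2) = 7
4 → 0 → 2 → 8 → 1 → 3 → 5: max(7, 2, 3, 3, 10, 4) = 10
Best route has worst link 7.

7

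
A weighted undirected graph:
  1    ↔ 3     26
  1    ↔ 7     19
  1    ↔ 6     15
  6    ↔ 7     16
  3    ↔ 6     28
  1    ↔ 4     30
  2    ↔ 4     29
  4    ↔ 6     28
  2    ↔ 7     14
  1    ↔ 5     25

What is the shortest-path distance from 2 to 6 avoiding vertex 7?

Routes from 2 to 6 avoiding 7:
2-4-6: 29 + 28 = 57
2-4-1-6: 29 + 30 + 15 = 74
2-4-1-3-6: 29 + 30 + 26 + 28 = 113
Shortest: 57.

57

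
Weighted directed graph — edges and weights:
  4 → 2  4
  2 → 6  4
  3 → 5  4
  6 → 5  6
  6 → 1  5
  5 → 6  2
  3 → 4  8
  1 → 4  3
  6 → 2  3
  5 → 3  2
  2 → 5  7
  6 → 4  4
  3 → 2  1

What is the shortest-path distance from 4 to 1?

Candidate routes:
4→2→6→1: 4 + 4 + 5 = 13
4→2→5→6→1: 4 + 7 + 2 + 5 = 18
The minimum is 13.

13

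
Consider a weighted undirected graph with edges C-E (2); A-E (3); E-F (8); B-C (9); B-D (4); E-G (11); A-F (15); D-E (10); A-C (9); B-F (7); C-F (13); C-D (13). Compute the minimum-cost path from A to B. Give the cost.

14

Some routes from A to B:
A → C → B: 9 + 9 = 18
A → E → F → B: 3 + 8 + 7 = 18
A → E → C → B: 3 + 2 + 9 = 14
A → E → D → B: 3 + 10 + 4 = 17
Shortest: 14.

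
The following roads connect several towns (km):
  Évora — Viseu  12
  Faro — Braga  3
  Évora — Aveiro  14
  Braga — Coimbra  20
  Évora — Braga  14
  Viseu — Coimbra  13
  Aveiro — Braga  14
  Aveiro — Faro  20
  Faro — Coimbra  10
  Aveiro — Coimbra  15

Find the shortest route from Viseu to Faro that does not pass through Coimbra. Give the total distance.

29

Paths from Viseu to Faro avoiding Coimbra:
Viseu → Évora → Braga → Faro: 12 + 14 + 3 = 29
Viseu → Évora → Braga → Aveiro → Faro: 12 + 14 + 14 + 20 = 60
Viseu → Évora → Aveiro → Braga → Faro: 12 + 14 + 14 + 3 = 43
Viseu → Évora → Aveiro → Faro: 12 + 14 + 20 = 46
The minimum is 29 km.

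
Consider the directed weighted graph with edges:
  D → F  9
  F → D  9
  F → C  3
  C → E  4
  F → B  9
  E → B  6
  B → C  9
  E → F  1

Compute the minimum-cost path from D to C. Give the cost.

12

Paths from D to C:
D - F - C: 9 + 3 = 12
D - F - B - C: 9 + 9 + 9 = 27
Shortest: 12.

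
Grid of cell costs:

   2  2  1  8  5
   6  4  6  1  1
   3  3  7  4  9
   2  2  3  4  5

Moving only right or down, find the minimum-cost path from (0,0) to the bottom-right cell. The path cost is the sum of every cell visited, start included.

25

Cheapest: [0,0] → [0,1] → [0,2] → [1,2] → [1,3] → [2,3] → [3,3] → [3,4]
  2 + 2 + 1 + 6 + 1 + 4 + 4 + 5 = 25
For comparison, the top-then-right route costs 33.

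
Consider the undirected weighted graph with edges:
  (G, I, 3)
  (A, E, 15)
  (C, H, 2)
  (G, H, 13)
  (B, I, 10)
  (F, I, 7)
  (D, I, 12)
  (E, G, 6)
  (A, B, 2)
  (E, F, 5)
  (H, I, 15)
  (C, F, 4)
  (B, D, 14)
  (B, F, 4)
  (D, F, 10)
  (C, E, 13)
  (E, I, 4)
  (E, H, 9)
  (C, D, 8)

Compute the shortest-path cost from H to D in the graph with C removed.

Comparing a few candidate routes:
H→E→F→D: 9 + 5 + 10 = 24
H→G→I→D: 13 + 3 + 12 = 28
H→I→D: 15 + 12 = 27
H→E→I→D: 9 + 4 + 12 = 25
Best route has total 24.

24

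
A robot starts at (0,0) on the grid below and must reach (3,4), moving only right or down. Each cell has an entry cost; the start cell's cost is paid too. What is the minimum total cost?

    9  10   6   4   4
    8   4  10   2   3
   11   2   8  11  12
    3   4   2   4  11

44

Best path: (0,0) → (1,0) → (1,1) → (2,1) → (3,1) → (3,2) → (3,3) → (3,4)
Cost: 9 + 8 + 4 + 2 + 4 + 2 + 4 + 11 = 44
(Top row then right column would cost 59.)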